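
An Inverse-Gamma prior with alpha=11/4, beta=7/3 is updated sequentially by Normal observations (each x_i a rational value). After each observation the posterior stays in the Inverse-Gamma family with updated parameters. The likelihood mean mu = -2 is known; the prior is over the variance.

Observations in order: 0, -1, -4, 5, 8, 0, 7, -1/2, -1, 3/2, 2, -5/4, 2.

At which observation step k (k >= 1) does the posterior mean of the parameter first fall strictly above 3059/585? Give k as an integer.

obs 1: x=0 → posterior Inverse-Gamma(13/4, 13/3)
obs 2: x=-1 → posterior Inverse-Gamma(15/4, 29/6)
obs 3: x=-4 → posterior Inverse-Gamma(17/4, 41/6)
obs 4: x=5 → posterior Inverse-Gamma(19/4, 94/3)
obs 5: x=8 → posterior Inverse-Gamma(21/4, 244/3)
obs 6: x=0 → posterior Inverse-Gamma(23/4, 250/3)
obs 7: x=7 → posterior Inverse-Gamma(25/4, 743/6)
obs 8: x=-1/2 → posterior Inverse-Gamma(27/4, 2999/24)
obs 9: x=-1 → posterior Inverse-Gamma(29/4, 3011/24)
obs 10: x=3/2 → posterior Inverse-Gamma(31/4, 1579/12)
obs 11: x=2 → posterior Inverse-Gamma(33/4, 1675/12)
obs 12: x=-5/4 → posterior Inverse-Gamma(35/4, 13427/96)
obs 13: x=2 → posterior Inverse-Gamma(37/4, 14195/96)

k = 4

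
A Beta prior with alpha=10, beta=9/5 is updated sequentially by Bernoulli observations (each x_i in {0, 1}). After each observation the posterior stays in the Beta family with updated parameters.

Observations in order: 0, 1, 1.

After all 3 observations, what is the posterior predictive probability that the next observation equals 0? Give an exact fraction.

obs 1: x=0 → posterior Beta(10, 14/5)
obs 2: x=1 → posterior Beta(11, 14/5)
obs 3: x=1 → posterior Beta(12, 14/5)

7/37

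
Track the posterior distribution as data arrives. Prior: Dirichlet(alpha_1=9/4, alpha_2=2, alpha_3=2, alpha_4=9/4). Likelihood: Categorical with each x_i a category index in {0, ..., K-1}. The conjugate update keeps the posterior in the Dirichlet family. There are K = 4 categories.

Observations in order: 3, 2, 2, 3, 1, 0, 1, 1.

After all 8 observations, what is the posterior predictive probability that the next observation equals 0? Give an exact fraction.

obs 1: x=3 → posterior Dirichlet(9/4, 2, 2, 13/4)
obs 2: x=2 → posterior Dirichlet(9/4, 2, 3, 13/4)
obs 3: x=2 → posterior Dirichlet(9/4, 2, 4, 13/4)
obs 4: x=3 → posterior Dirichlet(9/4, 2, 4, 17/4)
obs 5: x=1 → posterior Dirichlet(9/4, 3, 4, 17/4)
obs 6: x=0 → posterior Dirichlet(13/4, 3, 4, 17/4)
obs 7: x=1 → posterior Dirichlet(13/4, 4, 4, 17/4)
obs 8: x=1 → posterior Dirichlet(13/4, 5, 4, 17/4)

13/66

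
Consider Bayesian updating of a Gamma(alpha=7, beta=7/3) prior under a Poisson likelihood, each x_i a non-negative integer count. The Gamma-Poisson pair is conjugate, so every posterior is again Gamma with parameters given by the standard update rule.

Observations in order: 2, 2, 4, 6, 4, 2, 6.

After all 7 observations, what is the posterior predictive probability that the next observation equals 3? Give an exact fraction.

100806479813348032843239570727977917845845783682744320/488675963633769261467693849486036510107332864779998081

obs 1: x=2 → posterior Gamma(9, 10/3)
obs 2: x=2 → posterior Gamma(11, 13/3)
obs 3: x=4 → posterior Gamma(15, 16/3)
obs 4: x=6 → posterior Gamma(21, 19/3)
obs 5: x=4 → posterior Gamma(25, 22/3)
obs 6: x=2 → posterior Gamma(27, 25/3)
obs 7: x=6 → posterior Gamma(33, 28/3)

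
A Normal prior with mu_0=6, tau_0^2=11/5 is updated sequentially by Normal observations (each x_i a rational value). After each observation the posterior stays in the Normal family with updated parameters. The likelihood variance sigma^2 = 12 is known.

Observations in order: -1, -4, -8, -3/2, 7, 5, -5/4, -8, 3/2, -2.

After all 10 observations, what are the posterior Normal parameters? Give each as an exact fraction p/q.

obs 1: x=-1 → posterior Normal(349/71, 132/71)
obs 2: x=-4 → posterior Normal(305/82, 66/41)
obs 3: x=-8 → posterior Normal(7/3, 44/31)
obs 4: x=-3/2 → posterior Normal(401/208, 33/26)
obs 5: x=7 → posterior Normal(111/46, 132/115)
obs 6: x=5 → posterior Normal(95/36, 22/21)
obs 7: x=-5/4 → posterior Normal(1275/548, 132/137)
obs 8: x=-8 → posterior Normal(923/592, 33/37)
obs 9: x=3/2 → posterior Normal(989/636, 44/53)
obs 10: x=-2 → posterior Normal(53/40, 66/85)

mu_0=53/40, tau_0^2=66/85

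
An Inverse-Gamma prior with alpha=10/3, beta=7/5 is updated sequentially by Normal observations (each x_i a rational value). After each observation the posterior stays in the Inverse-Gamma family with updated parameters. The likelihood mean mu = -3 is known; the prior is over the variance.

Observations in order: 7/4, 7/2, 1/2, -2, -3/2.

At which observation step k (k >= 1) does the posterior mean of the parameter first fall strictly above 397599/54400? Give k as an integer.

obs 1: x=7/4 → posterior Inverse-Gamma(23/6, 2029/160)
obs 2: x=7/2 → posterior Inverse-Gamma(13/3, 5409/160)
obs 3: x=1/2 → posterior Inverse-Gamma(29/6, 6389/160)
obs 4: x=-2 → posterior Inverse-Gamma(16/3, 6469/160)
obs 5: x=-3/2 → posterior Inverse-Gamma(35/6, 6649/160)

k = 2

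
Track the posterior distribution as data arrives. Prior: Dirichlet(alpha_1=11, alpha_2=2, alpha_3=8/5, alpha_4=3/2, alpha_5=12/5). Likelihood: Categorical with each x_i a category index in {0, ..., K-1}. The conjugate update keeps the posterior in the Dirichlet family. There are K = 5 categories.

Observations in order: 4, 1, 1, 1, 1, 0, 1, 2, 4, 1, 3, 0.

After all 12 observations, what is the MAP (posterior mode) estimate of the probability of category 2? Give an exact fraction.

16/255

obs 1: x=4 → posterior Dirichlet(11, 2, 8/5, 3/2, 17/5)
obs 2: x=1 → posterior Dirichlet(11, 3, 8/5, 3/2, 17/5)
obs 3: x=1 → posterior Dirichlet(11, 4, 8/5, 3/2, 17/5)
obs 4: x=1 → posterior Dirichlet(11, 5, 8/5, 3/2, 17/5)
obs 5: x=1 → posterior Dirichlet(11, 6, 8/5, 3/2, 17/5)
obs 6: x=0 → posterior Dirichlet(12, 6, 8/5, 3/2, 17/5)
obs 7: x=1 → posterior Dirichlet(12, 7, 8/5, 3/2, 17/5)
obs 8: x=2 → posterior Dirichlet(12, 7, 13/5, 3/2, 17/5)
obs 9: x=4 → posterior Dirichlet(12, 7, 13/5, 3/2, 22/5)
obs 10: x=1 → posterior Dirichlet(12, 8, 13/5, 3/2, 22/5)
obs 11: x=3 → posterior Dirichlet(12, 8, 13/5, 5/2, 22/5)
obs 12: x=0 → posterior Dirichlet(13, 8, 13/5, 5/2, 22/5)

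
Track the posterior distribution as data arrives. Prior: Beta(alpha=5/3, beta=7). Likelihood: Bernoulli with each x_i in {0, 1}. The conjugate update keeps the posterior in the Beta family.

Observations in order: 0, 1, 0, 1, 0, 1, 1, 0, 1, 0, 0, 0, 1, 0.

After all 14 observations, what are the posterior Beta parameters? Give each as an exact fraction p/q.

alpha=23/3, beta=15

obs 1: x=0 → posterior Beta(5/3, 8)
obs 2: x=1 → posterior Beta(8/3, 8)
obs 3: x=0 → posterior Beta(8/3, 9)
obs 4: x=1 → posterior Beta(11/3, 9)
obs 5: x=0 → posterior Beta(11/3, 10)
obs 6: x=1 → posterior Beta(14/3, 10)
obs 7: x=1 → posterior Beta(17/3, 10)
obs 8: x=0 → posterior Beta(17/3, 11)
obs 9: x=1 → posterior Beta(20/3, 11)
obs 10: x=0 → posterior Beta(20/3, 12)
obs 11: x=0 → posterior Beta(20/3, 13)
obs 12: x=0 → posterior Beta(20/3, 14)
obs 13: x=1 → posterior Beta(23/3, 14)
obs 14: x=0 → posterior Beta(23/3, 15)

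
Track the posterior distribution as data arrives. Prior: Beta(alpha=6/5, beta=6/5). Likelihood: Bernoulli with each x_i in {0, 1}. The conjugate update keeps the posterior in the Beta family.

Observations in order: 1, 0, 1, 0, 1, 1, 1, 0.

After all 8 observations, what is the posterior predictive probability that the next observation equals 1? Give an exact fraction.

31/52

obs 1: x=1 → posterior Beta(11/5, 6/5)
obs 2: x=0 → posterior Beta(11/5, 11/5)
obs 3: x=1 → posterior Beta(16/5, 11/5)
obs 4: x=0 → posterior Beta(16/5, 16/5)
obs 5: x=1 → posterior Beta(21/5, 16/5)
obs 6: x=1 → posterior Beta(26/5, 16/5)
obs 7: x=1 → posterior Beta(31/5, 16/5)
obs 8: x=0 → posterior Beta(31/5, 21/5)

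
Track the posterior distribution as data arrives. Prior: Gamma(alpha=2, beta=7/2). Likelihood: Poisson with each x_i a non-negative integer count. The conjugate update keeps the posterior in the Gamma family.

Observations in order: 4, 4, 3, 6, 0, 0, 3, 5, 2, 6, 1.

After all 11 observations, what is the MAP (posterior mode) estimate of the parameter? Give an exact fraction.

70/29

obs 1: x=4 → posterior Gamma(6, 9/2)
obs 2: x=4 → posterior Gamma(10, 11/2)
obs 3: x=3 → posterior Gamma(13, 13/2)
obs 4: x=6 → posterior Gamma(19, 15/2)
obs 5: x=0 → posterior Gamma(19, 17/2)
obs 6: x=0 → posterior Gamma(19, 19/2)
obs 7: x=3 → posterior Gamma(22, 21/2)
obs 8: x=5 → posterior Gamma(27, 23/2)
obs 9: x=2 → posterior Gamma(29, 25/2)
obs 10: x=6 → posterior Gamma(35, 27/2)
obs 11: x=1 → posterior Gamma(36, 29/2)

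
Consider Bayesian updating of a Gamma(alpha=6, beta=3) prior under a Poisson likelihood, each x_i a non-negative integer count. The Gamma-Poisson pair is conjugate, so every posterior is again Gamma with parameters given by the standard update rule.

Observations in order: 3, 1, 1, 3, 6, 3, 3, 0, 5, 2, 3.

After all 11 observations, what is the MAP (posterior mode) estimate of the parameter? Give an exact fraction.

obs 1: x=3 → posterior Gamma(9, 4)
obs 2: x=1 → posterior Gamma(10, 5)
obs 3: x=1 → posterior Gamma(11, 6)
obs 4: x=3 → posterior Gamma(14, 7)
obs 5: x=6 → posterior Gamma(20, 8)
obs 6: x=3 → posterior Gamma(23, 9)
obs 7: x=3 → posterior Gamma(26, 10)
obs 8: x=0 → posterior Gamma(26, 11)
obs 9: x=5 → posterior Gamma(31, 12)
obs 10: x=2 → posterior Gamma(33, 13)
obs 11: x=3 → posterior Gamma(36, 14)

5/2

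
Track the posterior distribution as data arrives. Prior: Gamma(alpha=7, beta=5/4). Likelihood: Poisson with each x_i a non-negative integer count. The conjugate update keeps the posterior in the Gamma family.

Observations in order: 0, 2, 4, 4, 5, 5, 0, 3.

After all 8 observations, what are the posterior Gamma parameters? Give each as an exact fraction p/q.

alpha=30, beta=37/4

obs 1: x=0 → posterior Gamma(7, 9/4)
obs 2: x=2 → posterior Gamma(9, 13/4)
obs 3: x=4 → posterior Gamma(13, 17/4)
obs 4: x=4 → posterior Gamma(17, 21/4)
obs 5: x=5 → posterior Gamma(22, 25/4)
obs 6: x=5 → posterior Gamma(27, 29/4)
obs 7: x=0 → posterior Gamma(27, 33/4)
obs 8: x=3 → posterior Gamma(30, 37/4)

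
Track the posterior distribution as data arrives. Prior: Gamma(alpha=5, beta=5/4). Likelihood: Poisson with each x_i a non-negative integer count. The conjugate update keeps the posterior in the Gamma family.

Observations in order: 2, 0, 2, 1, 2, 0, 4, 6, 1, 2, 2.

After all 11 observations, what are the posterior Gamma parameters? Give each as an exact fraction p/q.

obs 1: x=2 → posterior Gamma(7, 9/4)
obs 2: x=0 → posterior Gamma(7, 13/4)
obs 3: x=2 → posterior Gamma(9, 17/4)
obs 4: x=1 → posterior Gamma(10, 21/4)
obs 5: x=2 → posterior Gamma(12, 25/4)
obs 6: x=0 → posterior Gamma(12, 29/4)
obs 7: x=4 → posterior Gamma(16, 33/4)
obs 8: x=6 → posterior Gamma(22, 37/4)
obs 9: x=1 → posterior Gamma(23, 41/4)
obs 10: x=2 → posterior Gamma(25, 45/4)
obs 11: x=2 → posterior Gamma(27, 49/4)

alpha=27, beta=49/4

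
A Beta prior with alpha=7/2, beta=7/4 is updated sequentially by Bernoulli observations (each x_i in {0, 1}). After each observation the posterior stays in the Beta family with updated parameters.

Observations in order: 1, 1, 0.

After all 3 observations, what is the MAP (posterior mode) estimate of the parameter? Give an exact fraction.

18/25

obs 1: x=1 → posterior Beta(9/2, 7/4)
obs 2: x=1 → posterior Beta(11/2, 7/4)
obs 3: x=0 → posterior Beta(11/2, 11/4)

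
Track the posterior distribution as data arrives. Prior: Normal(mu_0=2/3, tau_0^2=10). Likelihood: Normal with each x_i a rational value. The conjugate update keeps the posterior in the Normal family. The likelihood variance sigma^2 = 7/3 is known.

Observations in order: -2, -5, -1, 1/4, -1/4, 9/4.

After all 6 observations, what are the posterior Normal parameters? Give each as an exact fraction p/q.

obs 1: x=-2 → posterior Normal(-166/111, 70/37)
obs 2: x=-5 → posterior Normal(-616/201, 70/67)
obs 3: x=-1 → posterior Normal(-706/291, 70/97)
obs 4: x=1/4 → posterior Normal(-1367/762, 70/127)
obs 5: x=-1/4 → posterior Normal(-706/471, 70/157)
obs 6: x=9/4 → posterior Normal(-1007/1122, 70/187)

mu_0=-1007/1122, tau_0^2=70/187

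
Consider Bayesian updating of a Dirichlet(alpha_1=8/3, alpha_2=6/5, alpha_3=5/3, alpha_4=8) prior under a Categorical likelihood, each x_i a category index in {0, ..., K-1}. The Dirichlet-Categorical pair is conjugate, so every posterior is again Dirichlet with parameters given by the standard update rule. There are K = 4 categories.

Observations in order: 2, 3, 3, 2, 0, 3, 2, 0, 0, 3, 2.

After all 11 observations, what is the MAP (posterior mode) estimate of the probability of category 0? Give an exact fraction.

5/22

obs 1: x=2 → posterior Dirichlet(8/3, 6/5, 8/3, 8)
obs 2: x=3 → posterior Dirichlet(8/3, 6/5, 8/3, 9)
obs 3: x=3 → posterior Dirichlet(8/3, 6/5, 8/3, 10)
obs 4: x=2 → posterior Dirichlet(8/3, 6/5, 11/3, 10)
obs 5: x=0 → posterior Dirichlet(11/3, 6/5, 11/3, 10)
obs 6: x=3 → posterior Dirichlet(11/3, 6/5, 11/3, 11)
obs 7: x=2 → posterior Dirichlet(11/3, 6/5, 14/3, 11)
obs 8: x=0 → posterior Dirichlet(14/3, 6/5, 14/3, 11)
obs 9: x=0 → posterior Dirichlet(17/3, 6/5, 14/3, 11)
obs 10: x=3 → posterior Dirichlet(17/3, 6/5, 14/3, 12)
obs 11: x=2 → posterior Dirichlet(17/3, 6/5, 17/3, 12)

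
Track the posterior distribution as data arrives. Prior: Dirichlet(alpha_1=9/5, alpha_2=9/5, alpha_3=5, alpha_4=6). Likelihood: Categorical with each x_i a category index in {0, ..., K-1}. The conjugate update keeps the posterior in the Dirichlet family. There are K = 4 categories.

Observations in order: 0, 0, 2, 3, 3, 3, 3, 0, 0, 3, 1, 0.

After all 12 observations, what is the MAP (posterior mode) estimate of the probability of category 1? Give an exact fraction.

9/113

obs 1: x=0 → posterior Dirichlet(14/5, 9/5, 5, 6)
obs 2: x=0 → posterior Dirichlet(19/5, 9/5, 5, 6)
obs 3: x=2 → posterior Dirichlet(19/5, 9/5, 6, 6)
obs 4: x=3 → posterior Dirichlet(19/5, 9/5, 6, 7)
obs 5: x=3 → posterior Dirichlet(19/5, 9/5, 6, 8)
obs 6: x=3 → posterior Dirichlet(19/5, 9/5, 6, 9)
obs 7: x=3 → posterior Dirichlet(19/5, 9/5, 6, 10)
obs 8: x=0 → posterior Dirichlet(24/5, 9/5, 6, 10)
obs 9: x=0 → posterior Dirichlet(29/5, 9/5, 6, 10)
obs 10: x=3 → posterior Dirichlet(29/5, 9/5, 6, 11)
obs 11: x=1 → posterior Dirichlet(29/5, 14/5, 6, 11)
obs 12: x=0 → posterior Dirichlet(34/5, 14/5, 6, 11)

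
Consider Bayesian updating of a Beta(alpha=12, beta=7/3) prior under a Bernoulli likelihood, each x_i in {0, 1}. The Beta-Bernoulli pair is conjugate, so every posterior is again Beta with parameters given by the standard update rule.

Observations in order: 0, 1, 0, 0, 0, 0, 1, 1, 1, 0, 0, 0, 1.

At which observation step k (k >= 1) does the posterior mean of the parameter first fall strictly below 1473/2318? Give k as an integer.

obs 1: x=0 → posterior Beta(12, 10/3)
obs 2: x=1 → posterior Beta(13, 10/3)
obs 3: x=0 → posterior Beta(13, 13/3)
obs 4: x=0 → posterior Beta(13, 16/3)
obs 5: x=0 → posterior Beta(13, 19/3)
obs 6: x=0 → posterior Beta(13, 22/3)
obs 7: x=1 → posterior Beta(14, 22/3)
obs 8: x=1 → posterior Beta(15, 22/3)
obs 9: x=1 → posterior Beta(16, 22/3)
obs 10: x=0 → posterior Beta(16, 25/3)
obs 11: x=0 → posterior Beta(16, 28/3)
obs 12: x=0 → posterior Beta(16, 31/3)
obs 13: x=1 → posterior Beta(17, 31/3)

k = 11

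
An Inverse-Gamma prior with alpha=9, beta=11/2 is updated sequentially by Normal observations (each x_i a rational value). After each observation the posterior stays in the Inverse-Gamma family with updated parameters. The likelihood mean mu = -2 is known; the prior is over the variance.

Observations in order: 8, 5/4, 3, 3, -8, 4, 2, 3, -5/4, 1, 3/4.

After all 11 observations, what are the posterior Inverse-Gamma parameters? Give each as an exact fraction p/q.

obs 1: x=8 → posterior Inverse-Gamma(19/2, 111/2)
obs 2: x=5/4 → posterior Inverse-Gamma(10, 1945/32)
obs 3: x=3 → posterior Inverse-Gamma(21/2, 2345/32)
obs 4: x=3 → posterior Inverse-Gamma(11, 2745/32)
obs 5: x=-8 → posterior Inverse-Gamma(23/2, 3321/32)
obs 6: x=4 → posterior Inverse-Gamma(12, 3897/32)
obs 7: x=2 → posterior Inverse-Gamma(25/2, 4153/32)
obs 8: x=3 → posterior Inverse-Gamma(13, 4553/32)
obs 9: x=-5/4 → posterior Inverse-Gamma(27/2, 2281/16)
obs 10: x=1 → posterior Inverse-Gamma(14, 2353/16)
obs 11: x=3/4 → posterior Inverse-Gamma(29/2, 4827/32)

alpha=29/2, beta=4827/32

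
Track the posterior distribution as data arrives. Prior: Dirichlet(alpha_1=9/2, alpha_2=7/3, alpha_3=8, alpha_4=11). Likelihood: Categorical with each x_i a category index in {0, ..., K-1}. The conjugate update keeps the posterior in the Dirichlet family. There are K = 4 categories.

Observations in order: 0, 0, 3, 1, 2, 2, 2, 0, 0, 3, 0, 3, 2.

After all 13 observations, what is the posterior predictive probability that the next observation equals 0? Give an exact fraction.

57/233

obs 1: x=0 → posterior Dirichlet(11/2, 7/3, 8, 11)
obs 2: x=0 → posterior Dirichlet(13/2, 7/3, 8, 11)
obs 3: x=3 → posterior Dirichlet(13/2, 7/3, 8, 12)
obs 4: x=1 → posterior Dirichlet(13/2, 10/3, 8, 12)
obs 5: x=2 → posterior Dirichlet(13/2, 10/3, 9, 12)
obs 6: x=2 → posterior Dirichlet(13/2, 10/3, 10, 12)
obs 7: x=2 → posterior Dirichlet(13/2, 10/3, 11, 12)
obs 8: x=0 → posterior Dirichlet(15/2, 10/3, 11, 12)
obs 9: x=0 → posterior Dirichlet(17/2, 10/3, 11, 12)
obs 10: x=3 → posterior Dirichlet(17/2, 10/3, 11, 13)
obs 11: x=0 → posterior Dirichlet(19/2, 10/3, 11, 13)
obs 12: x=3 → posterior Dirichlet(19/2, 10/3, 11, 14)
obs 13: x=2 → posterior Dirichlet(19/2, 10/3, 12, 14)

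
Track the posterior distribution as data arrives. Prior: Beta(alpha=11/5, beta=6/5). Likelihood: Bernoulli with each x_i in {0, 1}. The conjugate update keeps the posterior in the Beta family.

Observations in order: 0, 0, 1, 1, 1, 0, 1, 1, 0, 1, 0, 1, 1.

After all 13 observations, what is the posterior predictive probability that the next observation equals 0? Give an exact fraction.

31/82

obs 1: x=0 → posterior Beta(11/5, 11/5)
obs 2: x=0 → posterior Beta(11/5, 16/5)
obs 3: x=1 → posterior Beta(16/5, 16/5)
obs 4: x=1 → posterior Beta(21/5, 16/5)
obs 5: x=1 → posterior Beta(26/5, 16/5)
obs 6: x=0 → posterior Beta(26/5, 21/5)
obs 7: x=1 → posterior Beta(31/5, 21/5)
obs 8: x=1 → posterior Beta(36/5, 21/5)
obs 9: x=0 → posterior Beta(36/5, 26/5)
obs 10: x=1 → posterior Beta(41/5, 26/5)
obs 11: x=0 → posterior Beta(41/5, 31/5)
obs 12: x=1 → posterior Beta(46/5, 31/5)
obs 13: x=1 → posterior Beta(51/5, 31/5)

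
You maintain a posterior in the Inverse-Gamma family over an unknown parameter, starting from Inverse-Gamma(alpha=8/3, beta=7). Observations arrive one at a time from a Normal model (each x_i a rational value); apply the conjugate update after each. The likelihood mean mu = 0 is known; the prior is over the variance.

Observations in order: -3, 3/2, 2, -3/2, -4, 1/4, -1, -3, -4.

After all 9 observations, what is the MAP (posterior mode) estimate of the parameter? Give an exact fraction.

3531/784

obs 1: x=-3 → posterior Inverse-Gamma(19/6, 23/2)
obs 2: x=3/2 → posterior Inverse-Gamma(11/3, 101/8)
obs 3: x=2 → posterior Inverse-Gamma(25/6, 117/8)
obs 4: x=-3/2 → posterior Inverse-Gamma(14/3, 63/4)
obs 5: x=-4 → posterior Inverse-Gamma(31/6, 95/4)
obs 6: x=1/4 → posterior Inverse-Gamma(17/3, 761/32)
obs 7: x=-1 → posterior Inverse-Gamma(37/6, 777/32)
obs 8: x=-3 → posterior Inverse-Gamma(20/3, 921/32)
obs 9: x=-4 → posterior Inverse-Gamma(43/6, 1177/32)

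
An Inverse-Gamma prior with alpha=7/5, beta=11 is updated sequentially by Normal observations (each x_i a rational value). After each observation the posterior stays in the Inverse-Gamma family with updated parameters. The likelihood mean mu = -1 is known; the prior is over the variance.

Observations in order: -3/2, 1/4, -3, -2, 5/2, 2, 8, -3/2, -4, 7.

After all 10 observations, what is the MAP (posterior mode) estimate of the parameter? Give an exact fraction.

16345/1184

obs 1: x=-3/2 → posterior Inverse-Gamma(19/10, 89/8)
obs 2: x=1/4 → posterior Inverse-Gamma(12/5, 381/32)
obs 3: x=-3 → posterior Inverse-Gamma(29/10, 445/32)
obs 4: x=-2 → posterior Inverse-Gamma(17/5, 461/32)
obs 5: x=5/2 → posterior Inverse-Gamma(39/10, 657/32)
obs 6: x=2 → posterior Inverse-Gamma(22/5, 801/32)
obs 7: x=8 → posterior Inverse-Gamma(49/10, 2097/32)
obs 8: x=-3/2 → posterior Inverse-Gamma(27/5, 2101/32)
obs 9: x=-4 → posterior Inverse-Gamma(59/10, 2245/32)
obs 10: x=7 → posterior Inverse-Gamma(32/5, 3269/32)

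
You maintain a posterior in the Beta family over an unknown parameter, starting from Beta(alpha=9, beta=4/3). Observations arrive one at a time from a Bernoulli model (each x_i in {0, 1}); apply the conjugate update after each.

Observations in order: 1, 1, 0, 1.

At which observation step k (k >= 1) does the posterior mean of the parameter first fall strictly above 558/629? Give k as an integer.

obs 1: x=1 → posterior Beta(10, 4/3)
obs 2: x=1 → posterior Beta(11, 4/3)
obs 3: x=0 → posterior Beta(11, 7/3)
obs 4: x=1 → posterior Beta(12, 7/3)

k = 2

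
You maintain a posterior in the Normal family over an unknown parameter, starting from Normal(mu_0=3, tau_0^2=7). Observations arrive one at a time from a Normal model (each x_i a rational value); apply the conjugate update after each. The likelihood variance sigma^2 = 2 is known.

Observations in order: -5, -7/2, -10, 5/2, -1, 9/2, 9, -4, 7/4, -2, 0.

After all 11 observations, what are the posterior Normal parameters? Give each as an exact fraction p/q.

obs 1: x=-5 → posterior Normal(-29/9, 14/9)
obs 2: x=-7/2 → posterior Normal(-107/32, 7/8)
obs 3: x=-10 → posterior Normal(-247/46, 14/23)
obs 4: x=5/2 → posterior Normal(-53/15, 7/15)
obs 5: x=-1 → posterior Normal(-113/37, 14/37)
obs 6: x=9/2 → posterior Normal(-163/88, 7/22)
obs 7: x=9 → posterior Normal(-37/102, 14/51)
obs 8: x=-4 → posterior Normal(-93/116, 7/29)
obs 9: x=7/4 → posterior Normal(-137/260, 14/65)
obs 10: x=-2 → posterior Normal(-193/288, 7/36)
obs 11: x=0 → posterior Normal(-193/316, 14/79)

mu_0=-193/316, tau_0^2=14/79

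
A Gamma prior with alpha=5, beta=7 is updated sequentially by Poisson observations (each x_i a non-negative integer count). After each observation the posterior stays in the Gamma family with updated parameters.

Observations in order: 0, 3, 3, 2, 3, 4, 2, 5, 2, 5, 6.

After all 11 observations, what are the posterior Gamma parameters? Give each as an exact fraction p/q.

alpha=40, beta=18

obs 1: x=0 → posterior Gamma(5, 8)
obs 2: x=3 → posterior Gamma(8, 9)
obs 3: x=3 → posterior Gamma(11, 10)
obs 4: x=2 → posterior Gamma(13, 11)
obs 5: x=3 → posterior Gamma(16, 12)
obs 6: x=4 → posterior Gamma(20, 13)
obs 7: x=2 → posterior Gamma(22, 14)
obs 8: x=5 → posterior Gamma(27, 15)
obs 9: x=2 → posterior Gamma(29, 16)
obs 10: x=5 → posterior Gamma(34, 17)
obs 11: x=6 → posterior Gamma(40, 18)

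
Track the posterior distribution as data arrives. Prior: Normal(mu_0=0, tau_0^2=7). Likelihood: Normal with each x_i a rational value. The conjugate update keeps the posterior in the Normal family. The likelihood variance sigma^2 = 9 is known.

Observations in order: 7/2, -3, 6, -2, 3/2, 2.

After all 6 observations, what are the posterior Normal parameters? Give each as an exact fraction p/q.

obs 1: x=7/2 → posterior Normal(49/32, 63/16)
obs 2: x=-3 → posterior Normal(7/46, 63/23)
obs 3: x=6 → posterior Normal(91/60, 21/10)
obs 4: x=-2 → posterior Normal(63/74, 63/37)
obs 5: x=3/2 → posterior Normal(21/22, 63/44)
obs 6: x=2 → posterior Normal(56/51, 21/17)

mu_0=56/51, tau_0^2=21/17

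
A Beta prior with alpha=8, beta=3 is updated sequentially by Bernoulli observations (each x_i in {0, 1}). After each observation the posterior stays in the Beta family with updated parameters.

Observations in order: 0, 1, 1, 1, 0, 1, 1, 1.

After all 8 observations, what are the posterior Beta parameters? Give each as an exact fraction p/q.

alpha=14, beta=5

obs 1: x=0 → posterior Beta(8, 4)
obs 2: x=1 → posterior Beta(9, 4)
obs 3: x=1 → posterior Beta(10, 4)
obs 4: x=1 → posterior Beta(11, 4)
obs 5: x=0 → posterior Beta(11, 5)
obs 6: x=1 → posterior Beta(12, 5)
obs 7: x=1 → posterior Beta(13, 5)
obs 8: x=1 → posterior Beta(14, 5)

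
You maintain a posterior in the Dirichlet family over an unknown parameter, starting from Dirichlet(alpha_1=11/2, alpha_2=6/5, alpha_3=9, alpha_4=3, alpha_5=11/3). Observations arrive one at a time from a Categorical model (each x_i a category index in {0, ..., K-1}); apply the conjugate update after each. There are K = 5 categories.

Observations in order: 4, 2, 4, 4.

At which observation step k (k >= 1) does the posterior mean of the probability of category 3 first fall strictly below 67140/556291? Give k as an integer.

k = 3

obs 1: x=4 → posterior Dirichlet(11/2, 6/5, 9, 3, 14/3)
obs 2: x=2 → posterior Dirichlet(11/2, 6/5, 10, 3, 14/3)
obs 3: x=4 → posterior Dirichlet(11/2, 6/5, 10, 3, 17/3)
obs 4: x=4 → posterior Dirichlet(11/2, 6/5, 10, 3, 20/3)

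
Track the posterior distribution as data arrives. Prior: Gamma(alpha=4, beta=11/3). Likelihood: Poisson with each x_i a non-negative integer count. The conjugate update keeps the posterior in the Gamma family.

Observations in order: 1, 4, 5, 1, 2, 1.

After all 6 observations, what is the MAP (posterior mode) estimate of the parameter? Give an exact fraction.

obs 1: x=1 → posterior Gamma(5, 14/3)
obs 2: x=4 → posterior Gamma(9, 17/3)
obs 3: x=5 → posterior Gamma(14, 20/3)
obs 4: x=1 → posterior Gamma(15, 23/3)
obs 5: x=2 → posterior Gamma(17, 26/3)
obs 6: x=1 → posterior Gamma(18, 29/3)

51/29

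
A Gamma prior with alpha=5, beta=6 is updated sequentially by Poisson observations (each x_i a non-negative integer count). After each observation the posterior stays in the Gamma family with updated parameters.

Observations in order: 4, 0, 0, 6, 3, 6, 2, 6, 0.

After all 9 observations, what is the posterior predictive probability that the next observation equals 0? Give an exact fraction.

43143988327398919500410556793212890625/340282366920938463463374607431768211456

obs 1: x=4 → posterior Gamma(9, 7)
obs 2: x=0 → posterior Gamma(9, 8)
obs 3: x=0 → posterior Gamma(9, 9)
obs 4: x=6 → posterior Gamma(15, 10)
obs 5: x=3 → posterior Gamma(18, 11)
obs 6: x=6 → posterior Gamma(24, 12)
obs 7: x=2 → posterior Gamma(26, 13)
obs 8: x=6 → posterior Gamma(32, 14)
obs 9: x=0 → posterior Gamma(32, 15)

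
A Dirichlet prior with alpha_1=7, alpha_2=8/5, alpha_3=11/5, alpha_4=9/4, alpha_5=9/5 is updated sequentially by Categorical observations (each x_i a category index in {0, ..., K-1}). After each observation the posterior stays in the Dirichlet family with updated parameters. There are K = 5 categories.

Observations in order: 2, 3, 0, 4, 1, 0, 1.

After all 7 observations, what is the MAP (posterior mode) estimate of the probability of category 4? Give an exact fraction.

obs 1: x=2 → posterior Dirichlet(7, 8/5, 16/5, 9/4, 9/5)
obs 2: x=3 → posterior Dirichlet(7, 8/5, 16/5, 13/4, 9/5)
obs 3: x=0 → posterior Dirichlet(8, 8/5, 16/5, 13/4, 9/5)
obs 4: x=4 → posterior Dirichlet(8, 8/5, 16/5, 13/4, 14/5)
obs 5: x=1 → posterior Dirichlet(8, 13/5, 16/5, 13/4, 14/5)
obs 6: x=0 → posterior Dirichlet(9, 13/5, 16/5, 13/4, 14/5)
obs 7: x=1 → posterior Dirichlet(9, 18/5, 16/5, 13/4, 14/5)

36/337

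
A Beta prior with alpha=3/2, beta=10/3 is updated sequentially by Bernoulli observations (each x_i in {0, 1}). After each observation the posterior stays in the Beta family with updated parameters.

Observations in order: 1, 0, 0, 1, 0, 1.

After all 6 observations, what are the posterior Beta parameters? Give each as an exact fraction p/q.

alpha=9/2, beta=19/3

obs 1: x=1 → posterior Beta(5/2, 10/3)
obs 2: x=0 → posterior Beta(5/2, 13/3)
obs 3: x=0 → posterior Beta(5/2, 16/3)
obs 4: x=1 → posterior Beta(7/2, 16/3)
obs 5: x=0 → posterior Beta(7/2, 19/3)
obs 6: x=1 → posterior Beta(9/2, 19/3)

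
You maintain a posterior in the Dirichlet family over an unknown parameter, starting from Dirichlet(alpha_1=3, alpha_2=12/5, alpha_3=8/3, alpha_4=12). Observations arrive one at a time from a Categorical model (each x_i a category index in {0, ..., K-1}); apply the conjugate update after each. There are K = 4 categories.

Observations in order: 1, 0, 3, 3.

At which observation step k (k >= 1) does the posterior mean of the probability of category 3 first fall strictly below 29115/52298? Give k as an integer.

obs 1: x=1 → posterior Dirichlet(3, 17/5, 8/3, 12)
obs 2: x=0 → posterior Dirichlet(4, 17/5, 8/3, 12)
obs 3: x=3 → posterior Dirichlet(4, 17/5, 8/3, 13)
obs 4: x=3 → posterior Dirichlet(4, 17/5, 8/3, 14)

k = 2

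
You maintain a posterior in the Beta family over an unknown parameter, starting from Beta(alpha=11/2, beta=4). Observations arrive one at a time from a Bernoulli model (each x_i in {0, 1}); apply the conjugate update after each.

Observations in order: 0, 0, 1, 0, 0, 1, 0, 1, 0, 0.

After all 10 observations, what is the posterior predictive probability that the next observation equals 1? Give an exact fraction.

obs 1: x=0 → posterior Beta(11/2, 5)
obs 2: x=0 → posterior Beta(11/2, 6)
obs 3: x=1 → posterior Beta(13/2, 6)
obs 4: x=0 → posterior Beta(13/2, 7)
obs 5: x=0 → posterior Beta(13/2, 8)
obs 6: x=1 → posterior Beta(15/2, 8)
obs 7: x=0 → posterior Beta(15/2, 9)
obs 8: x=1 → posterior Beta(17/2, 9)
obs 9: x=0 → posterior Beta(17/2, 10)
obs 10: x=0 → posterior Beta(17/2, 11)

17/39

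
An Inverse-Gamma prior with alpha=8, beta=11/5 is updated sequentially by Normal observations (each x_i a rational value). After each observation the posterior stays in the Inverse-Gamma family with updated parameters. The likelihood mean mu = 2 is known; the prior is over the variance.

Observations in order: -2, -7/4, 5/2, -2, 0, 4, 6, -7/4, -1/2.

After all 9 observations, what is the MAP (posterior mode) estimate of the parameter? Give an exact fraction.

1267/360

obs 1: x=-2 → posterior Inverse-Gamma(17/2, 51/5)
obs 2: x=-7/4 → posterior Inverse-Gamma(9, 2757/160)
obs 3: x=5/2 → posterior Inverse-Gamma(19/2, 2777/160)
obs 4: x=-2 → posterior Inverse-Gamma(10, 4057/160)
obs 5: x=0 → posterior Inverse-Gamma(21/2, 4377/160)
obs 6: x=4 → posterior Inverse-Gamma(11, 4697/160)
obs 7: x=6 → posterior Inverse-Gamma(23/2, 5977/160)
obs 8: x=-7/4 → posterior Inverse-Gamma(12, 3551/80)
obs 9: x=-1/2 → posterior Inverse-Gamma(25/2, 3801/80)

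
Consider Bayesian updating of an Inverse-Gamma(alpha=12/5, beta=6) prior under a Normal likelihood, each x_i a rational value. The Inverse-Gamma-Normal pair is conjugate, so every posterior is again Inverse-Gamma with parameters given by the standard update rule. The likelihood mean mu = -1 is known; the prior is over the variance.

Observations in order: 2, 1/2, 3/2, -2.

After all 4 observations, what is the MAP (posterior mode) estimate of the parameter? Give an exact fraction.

305/108

obs 1: x=2 → posterior Inverse-Gamma(29/10, 21/2)
obs 2: x=1/2 → posterior Inverse-Gamma(17/5, 93/8)
obs 3: x=3/2 → posterior Inverse-Gamma(39/10, 59/4)
obs 4: x=-2 → posterior Inverse-Gamma(22/5, 61/4)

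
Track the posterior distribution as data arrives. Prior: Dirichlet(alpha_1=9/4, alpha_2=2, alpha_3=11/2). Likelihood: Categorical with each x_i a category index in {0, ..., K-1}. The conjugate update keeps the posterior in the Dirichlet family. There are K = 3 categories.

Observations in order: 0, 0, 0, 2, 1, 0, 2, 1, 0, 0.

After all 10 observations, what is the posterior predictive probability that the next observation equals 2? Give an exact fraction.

30/79

obs 1: x=0 → posterior Dirichlet(13/4, 2, 11/2)
obs 2: x=0 → posterior Dirichlet(17/4, 2, 11/2)
obs 3: x=0 → posterior Dirichlet(21/4, 2, 11/2)
obs 4: x=2 → posterior Dirichlet(21/4, 2, 13/2)
obs 5: x=1 → posterior Dirichlet(21/4, 3, 13/2)
obs 6: x=0 → posterior Dirichlet(25/4, 3, 13/2)
obs 7: x=2 → posterior Dirichlet(25/4, 3, 15/2)
obs 8: x=1 → posterior Dirichlet(25/4, 4, 15/2)
obs 9: x=0 → posterior Dirichlet(29/4, 4, 15/2)
obs 10: x=0 → posterior Dirichlet(33/4, 4, 15/2)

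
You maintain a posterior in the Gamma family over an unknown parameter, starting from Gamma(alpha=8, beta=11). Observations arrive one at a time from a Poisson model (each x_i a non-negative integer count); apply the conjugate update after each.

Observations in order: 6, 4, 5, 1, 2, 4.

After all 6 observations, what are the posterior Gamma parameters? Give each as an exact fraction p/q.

alpha=30, beta=17

obs 1: x=6 → posterior Gamma(14, 12)
obs 2: x=4 → posterior Gamma(18, 13)
obs 3: x=5 → posterior Gamma(23, 14)
obs 4: x=1 → posterior Gamma(24, 15)
obs 5: x=2 → posterior Gamma(26, 16)
obs 6: x=4 → posterior Gamma(30, 17)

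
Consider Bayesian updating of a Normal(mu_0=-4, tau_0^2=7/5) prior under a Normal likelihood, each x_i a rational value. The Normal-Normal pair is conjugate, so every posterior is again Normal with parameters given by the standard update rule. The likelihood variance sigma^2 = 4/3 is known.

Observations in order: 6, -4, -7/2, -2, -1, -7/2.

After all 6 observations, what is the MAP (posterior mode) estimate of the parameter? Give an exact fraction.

-124/73

obs 1: x=6 → posterior Normal(46/41, 28/41)
obs 2: x=-4 → posterior Normal(-19/31, 14/31)
obs 3: x=-7/2 → posterior Normal(-223/166, 28/83)
obs 4: x=-2 → posterior Normal(-307/208, 7/26)
obs 5: x=-1 → posterior Normal(-349/250, 28/125)
obs 6: x=-7/2 → posterior Normal(-124/73, 14/73)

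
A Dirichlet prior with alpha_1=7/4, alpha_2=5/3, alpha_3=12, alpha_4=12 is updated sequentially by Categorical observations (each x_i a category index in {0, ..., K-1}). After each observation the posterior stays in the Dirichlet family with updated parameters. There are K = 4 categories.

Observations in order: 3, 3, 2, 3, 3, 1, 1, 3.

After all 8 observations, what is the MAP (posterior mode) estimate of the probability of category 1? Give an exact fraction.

obs 1: x=3 → posterior Dirichlet(7/4, 5/3, 12, 13)
obs 2: x=3 → posterior Dirichlet(7/4, 5/3, 12, 14)
obs 3: x=2 → posterior Dirichlet(7/4, 5/3, 13, 14)
obs 4: x=3 → posterior Dirichlet(7/4, 5/3, 13, 15)
obs 5: x=3 → posterior Dirichlet(7/4, 5/3, 13, 16)
obs 6: x=1 → posterior Dirichlet(7/4, 8/3, 13, 16)
obs 7: x=1 → posterior Dirichlet(7/4, 11/3, 13, 16)
obs 8: x=3 → posterior Dirichlet(7/4, 11/3, 13, 17)

32/377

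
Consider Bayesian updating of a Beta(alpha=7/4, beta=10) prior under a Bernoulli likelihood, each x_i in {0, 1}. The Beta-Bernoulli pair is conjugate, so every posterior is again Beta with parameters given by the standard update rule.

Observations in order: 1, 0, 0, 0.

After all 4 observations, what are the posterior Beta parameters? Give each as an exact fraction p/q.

obs 1: x=1 → posterior Beta(11/4, 10)
obs 2: x=0 → posterior Beta(11/4, 11)
obs 3: x=0 → posterior Beta(11/4, 12)
obs 4: x=0 → posterior Beta(11/4, 13)

alpha=11/4, beta=13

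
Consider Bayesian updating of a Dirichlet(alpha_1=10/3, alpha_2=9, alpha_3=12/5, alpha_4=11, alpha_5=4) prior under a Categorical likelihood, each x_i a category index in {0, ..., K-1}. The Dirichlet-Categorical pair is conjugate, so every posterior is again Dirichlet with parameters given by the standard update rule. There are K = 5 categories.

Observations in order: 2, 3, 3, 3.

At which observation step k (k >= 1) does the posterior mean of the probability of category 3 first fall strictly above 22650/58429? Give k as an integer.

k = 3

obs 1: x=2 → posterior Dirichlet(10/3, 9, 17/5, 11, 4)
obs 2: x=3 → posterior Dirichlet(10/3, 9, 17/5, 12, 4)
obs 3: x=3 → posterior Dirichlet(10/3, 9, 17/5, 13, 4)
obs 4: x=3 → posterior Dirichlet(10/3, 9, 17/5, 14, 4)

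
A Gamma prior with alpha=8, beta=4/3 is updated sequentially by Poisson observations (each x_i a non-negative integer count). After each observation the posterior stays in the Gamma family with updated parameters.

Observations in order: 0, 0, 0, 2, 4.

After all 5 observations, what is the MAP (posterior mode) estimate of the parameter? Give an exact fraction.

obs 1: x=0 → posterior Gamma(8, 7/3)
obs 2: x=0 → posterior Gamma(8, 10/3)
obs 3: x=0 → posterior Gamma(8, 13/3)
obs 4: x=2 → posterior Gamma(10, 16/3)
obs 5: x=4 → posterior Gamma(14, 19/3)

39/19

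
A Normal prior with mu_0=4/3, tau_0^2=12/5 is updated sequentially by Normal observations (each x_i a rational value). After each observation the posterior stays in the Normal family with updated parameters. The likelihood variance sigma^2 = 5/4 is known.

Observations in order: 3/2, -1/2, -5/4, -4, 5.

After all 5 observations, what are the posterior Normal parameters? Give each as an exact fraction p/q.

mu_0=208/795, tau_0^2=12/53

obs 1: x=3/2 → posterior Normal(316/219, 60/73)
obs 2: x=-1/2 → posterior Normal(244/363, 60/121)
obs 3: x=-5/4 → posterior Normal(64/507, 60/169)
obs 4: x=-4 → posterior Normal(-512/651, 60/217)
obs 5: x=5 → posterior Normal(208/795, 12/53)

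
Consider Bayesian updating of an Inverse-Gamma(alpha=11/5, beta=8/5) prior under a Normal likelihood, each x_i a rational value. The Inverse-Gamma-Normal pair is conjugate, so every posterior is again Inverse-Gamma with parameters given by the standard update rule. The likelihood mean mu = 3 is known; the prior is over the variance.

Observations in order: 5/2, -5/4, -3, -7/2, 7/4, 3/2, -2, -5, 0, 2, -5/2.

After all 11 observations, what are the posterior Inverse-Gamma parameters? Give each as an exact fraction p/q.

obs 1: x=5/2 → posterior Inverse-Gamma(27/10, 69/40)
obs 2: x=-5/4 → posterior Inverse-Gamma(16/5, 1721/160)
obs 3: x=-3 → posterior Inverse-Gamma(37/10, 4601/160)
obs 4: x=-7/2 → posterior Inverse-Gamma(21/5, 7981/160)
obs 5: x=7/4 → posterior Inverse-Gamma(47/10, 4053/80)
obs 6: x=3/2 → posterior Inverse-Gamma(26/5, 4143/80)
obs 7: x=-2 → posterior Inverse-Gamma(57/10, 5143/80)
obs 8: x=-5 → posterior Inverse-Gamma(31/5, 7703/80)
obs 9: x=0 → posterior Inverse-Gamma(67/10, 8063/80)
obs 10: x=2 → posterior Inverse-Gamma(36/5, 8103/80)
obs 11: x=-5/2 → posterior Inverse-Gamma(77/10, 9313/80)

alpha=77/10, beta=9313/80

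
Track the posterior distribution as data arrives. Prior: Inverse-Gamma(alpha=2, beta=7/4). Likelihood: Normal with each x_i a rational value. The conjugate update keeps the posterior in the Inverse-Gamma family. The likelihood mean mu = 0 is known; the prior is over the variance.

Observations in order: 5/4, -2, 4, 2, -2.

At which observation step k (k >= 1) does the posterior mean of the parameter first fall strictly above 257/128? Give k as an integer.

obs 1: x=5/4 → posterior Inverse-Gamma(5/2, 81/32)
obs 2: x=-2 → posterior Inverse-Gamma(3, 145/32)
obs 3: x=4 → posterior Inverse-Gamma(7/2, 401/32)
obs 4: x=2 → posterior Inverse-Gamma(4, 465/32)
obs 5: x=-2 → posterior Inverse-Gamma(9/2, 529/32)

k = 2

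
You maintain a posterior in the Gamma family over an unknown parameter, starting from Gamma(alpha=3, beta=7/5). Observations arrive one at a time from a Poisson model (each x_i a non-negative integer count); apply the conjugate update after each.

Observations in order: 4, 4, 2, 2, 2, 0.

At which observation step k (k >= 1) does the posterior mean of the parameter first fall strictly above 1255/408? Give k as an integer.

k = 2

obs 1: x=4 → posterior Gamma(7, 12/5)
obs 2: x=4 → posterior Gamma(11, 17/5)
obs 3: x=2 → posterior Gamma(13, 22/5)
obs 4: x=2 → posterior Gamma(15, 27/5)
obs 5: x=2 → posterior Gamma(17, 32/5)
obs 6: x=0 → posterior Gamma(17, 37/5)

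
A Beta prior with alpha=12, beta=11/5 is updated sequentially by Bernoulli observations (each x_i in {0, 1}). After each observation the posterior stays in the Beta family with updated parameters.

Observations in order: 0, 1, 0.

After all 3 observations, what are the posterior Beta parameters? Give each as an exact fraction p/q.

obs 1: x=0 → posterior Beta(12, 16/5)
obs 2: x=1 → posterior Beta(13, 16/5)
obs 3: x=0 → posterior Beta(13, 21/5)

alpha=13, beta=21/5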